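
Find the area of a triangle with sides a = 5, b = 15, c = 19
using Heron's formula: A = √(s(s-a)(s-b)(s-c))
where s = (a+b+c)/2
s = (5 + 15 + 19)/2 = 39/2 = 19.5
s − a = 14.5, s − b = 4.5, s − c = 0.5
s(s−a)(s−b)(s−c) = 19.5·14.5·4.5·0.5 = 636.1875
Area = √636.1875 ≈ 25.2228

s = 19.5, Area = 25.22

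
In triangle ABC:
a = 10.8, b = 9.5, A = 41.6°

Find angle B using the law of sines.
a/sin(A) = b/sin(B)  ⇒  sin(B) = b·sin(A)/a = 9.5·sin(41.6°)/10.8
sin(41.6°) ≈ 0.663926
sin(B) ≈ 9.5·0.663926/10.8 ≈ 6.3073/10.8 ≈ 0.584009
B = arcsin(0.584009) ≈ 35.733°
(Since b ≤ a we need B ≤ A, so the obtuse alternative 180° − 35.733° ≈ 144.267° is rejected.)

B = 35.73°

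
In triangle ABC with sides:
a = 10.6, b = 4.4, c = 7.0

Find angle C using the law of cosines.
c² = a² + b² − 2ab·cos(C)  ⇒  cos(C) = (a² + b² − c²)/(2ab)
cos(C) = (10.6² + 4.4² − 7.0²)/(2·10.6·4.4) = (112.36 + 19.36 − 49)/93.28 = 82.72/93.28 ≈ 0.886792
C = arccos(0.886792) ≈ 27.5271°

C = 27.53°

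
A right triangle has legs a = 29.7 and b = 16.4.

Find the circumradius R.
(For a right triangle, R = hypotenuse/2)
Hypotenuse c = √(a² + b²) = √(882.09 + 268.96) = √1151.05 ≈ 33.9271
R = c/2 ≈ 33.9271/2 ≈ 16.9636

R = 16.96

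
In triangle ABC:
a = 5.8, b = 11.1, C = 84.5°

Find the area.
Two sides and the included angle (SAS): A = ½·a·b·sin(C) = ½·5.8·11.1·sin(84.5°)
sin(84.5°) ≈ 0.995396
A ≈ ½·64.38·0.995396 = 32.19·0.995396 ≈ 32.0418

Area = 32.04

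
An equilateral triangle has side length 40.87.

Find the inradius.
r = Area/s with s the semi-perimeter.
Area = (√3/4)·40.87² = (√3/4)·1670.3569 ≈ 0.433013·1670.3569 ≈ 723.286
s = 3·40.87/2 = 61.305
r ≈ 723.286/61.305 ≈ 11.7982
(Equivalently r = side/(2√3) = 40.87/3.4641 ≈ 11.7982.)

r = 11.8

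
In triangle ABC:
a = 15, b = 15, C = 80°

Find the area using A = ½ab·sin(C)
A = ½·a·b·sin(C) = ½·15·15·sin(80°)
sin(80°) ≈ 0.984808
A ≈ ½·225·0.984808 = 112.5·0.984808 ≈ 110.791

Area = 110.8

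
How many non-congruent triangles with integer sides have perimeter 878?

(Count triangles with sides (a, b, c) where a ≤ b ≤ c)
Let a ≤ b ≤ c with a + b + c = 878. The only binding inequality is a + b > c, i.e. 878 − c > c, so c < 878/2; and c ≥ 878/3 since c is the largest side.
So 293 ≤ c ≤ 438. For each c, b runs from ⌈(878 − c)/2⌉ up to c (then a = 878 − b − c satisfies 1 ≤ a ≤ b automatically), giving c − ⌈(878 − c)/2⌉ + 1 choices.
Summing over c: 1 + 3 + 4 + 6 + … + 217 + 219  (146 terms, c = 293, …, 438) = 16060
Check (closed form: nearest integer to p²/48 for even p, (p+3)²/48 for odd p): 878²/48 = 770884/48 ≈ 16060.08 → 16060

16060 triangles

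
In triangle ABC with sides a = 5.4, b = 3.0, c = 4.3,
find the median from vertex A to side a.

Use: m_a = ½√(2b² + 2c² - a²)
m_a = ½√(2·3.0² + 2·4.3² − 5.4²) = ½√(2·9 + 2·18.49 − 29.16) = ½√(18 + 36.98 − 29.16) = ½√25.82
√25.82 ≈ 5.08134, so m_a ≈ 2.54067

m_a = 2.541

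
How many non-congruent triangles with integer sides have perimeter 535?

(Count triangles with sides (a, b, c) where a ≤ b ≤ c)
Let a ≤ b ≤ c with a + b + c = 535. The only binding inequality is a + b > c, i.e. 535 − c > c, so c < 535/2; and c ≥ 535/3 since c is the largest side.
So 179 ≤ c ≤ 267. For each c, b runs from ⌈(535 − c)/2⌉ up to c (then a = 535 − b − c satisfies 1 ≤ a ≤ b automatically), giving c − ⌈(535 − c)/2⌉ + 1 choices.
Summing over c: 2 + 3 + 5 + 6 + … + 132 + 134  (89 terms, c = 179, …, 267) = 6030
Check (closed form: nearest integer to p²/48 for even p, (p+3)²/48 for odd p): (535+3)²/48 = 538²/48 = 289444/48 ≈ 6030.08 → 6030

6030 triangles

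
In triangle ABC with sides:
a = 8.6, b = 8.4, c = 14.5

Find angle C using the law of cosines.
c² = a² + b² − 2ab·cos(C)  ⇒  cos(C) = (a² + b² − c²)/(2ab)
cos(C) = (8.6² + 8.4² − 14.5²)/(2·8.6·8.4) = (73.96 + 70.56 − 210.25)/144.48 = -65.73/144.48 ≈ -0.454942
C = arccos(-0.454942) ≈ 117.061°

C = 117.1°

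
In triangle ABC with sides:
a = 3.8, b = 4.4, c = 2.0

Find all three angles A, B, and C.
Law of cosines for each angle (a² = 14.44, b² = 19.36, c² = 4):
cos(A) = (b² + c² − a²)/(2bc) = (19.36 + 4 − 14.44)/(2·4.4·2.0) = 8.92/17.6 ≈ 0.506818  ⇒  A ≈ 59.5479°
cos(B) = (a² + c² − b²)/(2ac) = (14.44 + 4 − 19.36)/(2·3.8·2.0) = -0.92/15.2 ≈ -0.0605263  ⇒  B ≈ 93.47°
cos(C) = (a² + b² − c²)/(2ab) = (14.44 + 19.36 − 4)/(2·3.8·4.4) = 29.8/33.44 ≈ 0.891148  ⇒  C ≈ 26.9821°
Check: A + B + C ≈ 180°

A = 59.55°, B = 93.47°, C = 26.98°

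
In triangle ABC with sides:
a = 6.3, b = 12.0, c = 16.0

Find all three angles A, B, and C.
Law of cosines for each angle (a² = 39.69, b² = 144, c² = 256):
cos(A) = (b² + c² − a²)/(2bc) = (144 + 256 − 39.69)/(2·12.0·16.0) = 360.31/384 ≈ 0.938307  ⇒  A ≈ 20.2308°
cos(B) = (a² + c² − b²)/(2ac) = (39.69 + 256 − 144)/(2·6.3·16.0) = 151.69/201.6 ≈ 0.752431  ⇒  B ≈ 41.1986°
cos(C) = (a² + b² − c²)/(2ab) = (39.69 + 144 − 256)/(2·6.3·12.0) = -72.31/151.2 ≈ -0.478241  ⇒  C ≈ 118.571°
Check: A + B + C ≈ 180°

A = 20.23°, B = 41.2°, C = 118.6°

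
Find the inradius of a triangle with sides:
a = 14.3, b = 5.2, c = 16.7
r = Area/s where s is the semi-perimeter.
s = (14.3 + 5.2 + 16.7)/2 = 36.2/2 = 18.1
Area = √(s(s−a)(s−b)(s−c)) = √(18.1·3.8·12.9·1.4) ≈ √1242.17 ≈ 35.2444
r ≈ 35.2444/18.1 ≈ 1.9472

r = 1.947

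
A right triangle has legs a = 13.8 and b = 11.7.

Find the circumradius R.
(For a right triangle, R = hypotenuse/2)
Hypotenuse c = √(a² + b²) = √(190.44 + 136.89) = √327.33 ≈ 18.0923
R = c/2 ≈ 18.0923/2 ≈ 9.04613

R = 9.046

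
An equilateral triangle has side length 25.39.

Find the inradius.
r = Area/s with s the semi-perimeter.
Area = (√3/4)·25.39² = (√3/4)·644.6521 ≈ 0.433013·644.6521 ≈ 279.143
s = 3·25.39/2 = 38.085
r ≈ 279.143/38.085 ≈ 7.32946
(Equivalently r = side/(2√3) = 25.39/3.4641 ≈ 7.32946.)

r = 7.329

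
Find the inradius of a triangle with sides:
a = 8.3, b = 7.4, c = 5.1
r = Area/s where s is the semi-perimeter.
s = (8.3 + 7.4 + 5.1)/2 = 20.8/2 = 10.4
Area = √(s(s−a)(s−b)(s−c)) = √(10.4·2.1·3·5.3) ≈ √347.256 ≈ 18.6348
r ≈ 18.6348/10.4 ≈ 1.79181

r = 1.792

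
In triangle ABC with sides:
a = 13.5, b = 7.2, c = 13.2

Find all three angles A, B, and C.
Law of cosines for each angle (a² = 182.25, b² = 51.84, c² = 174.24):
cos(A) = (b² + c² − a²)/(2bc) = (51.84 + 174.24 − 182.25)/(2·7.2·13.2) = 43.83/190.08 ≈ 0.230587  ⇒  A ≈ 76.6684°
cos(B) = (a² + c² − b²)/(2ac) = (182.25 + 174.24 − 51.84)/(2·13.5·13.2) = 304.65/356.4 ≈ 0.854798  ⇒  B ≈ 31.2626°
cos(C) = (a² + b² − c²)/(2ab) = (182.25 + 51.84 − 174.24)/(2·13.5·7.2) = 59.85/194.4 ≈ 0.30787  ⇒  C ≈ 72.0691°
Check: A + B + C ≈ 180°

A = 76.67°, B = 31.26°, C = 72.07°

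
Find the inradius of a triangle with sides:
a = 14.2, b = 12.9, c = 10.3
r = Area/s where s is the semi-perimeter.
s = (14.2 + 12.9 + 10.3)/2 = 37.4/2 = 18.7
Area = √(s(s−a)(s−b)(s−c)) = √(18.7·4.5·5.8·8.4) ≈ √4099.79 ≈ 64.0296
r ≈ 64.0296/18.7 ≈ 3.42404

r = 3.424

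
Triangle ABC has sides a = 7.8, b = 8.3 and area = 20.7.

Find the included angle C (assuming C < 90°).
Area = ½·a·b·sin(C)  ⇒  sin(C) = 2·Area/(a·b) = 2·20.7/(7.8·8.3) = 41.4/64.74 ≈ 0.639481
C = arcsin(0.639481) ≈ 39.7531° (taking the acute solution since C < 90°)

C = 39.75°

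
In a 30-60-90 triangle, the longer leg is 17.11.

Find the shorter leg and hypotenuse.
In a 30-60-90 triangle the sides are in ratio 1 : √3 : 2, so short leg = long leg/√3 and hypotenuse = 2·(short leg).
Short leg = 17.11/√3 ≈ 17.11/1.73205 ≈ 9.87846
Hypotenuse = 2·9.87846 ≈ 19.7569

Short leg = 9.878, Hypotenuse = 19.76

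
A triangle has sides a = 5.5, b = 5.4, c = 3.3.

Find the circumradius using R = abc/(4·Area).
First find the area with Heron's formula.
s = (5.5 + 5.4 + 3.3)/2 = 7.1
Area = √(s(s−a)(s−b)(s−c)) = √(7.1·1.6·1.7·3.8) ≈ √73.3856 ≈ 8.56654
abc = 5.5·5.4·3.3 = 98.01
R = abc/(4·Area) ≈ 98.01/(4·8.56654) = 98.01/34.2662 ≈ 2.86026

R = 2.86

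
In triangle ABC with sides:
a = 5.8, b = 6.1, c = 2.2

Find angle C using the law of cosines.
c² = a² + b² − 2ab·cos(C)  ⇒  cos(C) = (a² + b² − c²)/(2ab)
cos(C) = (5.8² + 6.1² − 2.2²)/(2·5.8·6.1) = (33.64 + 37.21 − 4.84)/70.76 = 66.01/70.76 ≈ 0.932872
C = arccos(0.932872) ≈ 21.113°

C = 21.11°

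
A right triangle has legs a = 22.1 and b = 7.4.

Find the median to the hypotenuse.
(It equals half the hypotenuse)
Hypotenuse c = √(a² + b²) = √(488.41 + 54.76) = √543.17 ≈ 23.306
Median to hypotenuse = c/2 ≈ 23.306/2 ≈ 11.653

Median = 11.65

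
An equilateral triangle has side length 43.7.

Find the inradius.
r = Area/s with s the semi-perimeter.
Area = (√3/4)·43.7² = (√3/4)·1909.69 ≈ 0.433013·1909.69 ≈ 826.92
s = 3·43.7/2 = 65.55
r ≈ 826.92/65.55 ≈ 12.6151
(Equivalently r = side/(2√3) = 43.7/3.4641 ≈ 12.6151.)

r = 12.62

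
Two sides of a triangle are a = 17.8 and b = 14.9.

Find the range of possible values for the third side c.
Triangle inequality: |a − b| < c < a + b
|a − b| = |17.8 − 14.9| = 2.9
a + b = 17.8 + 14.9 = 32.7

2.9 < c < 32.7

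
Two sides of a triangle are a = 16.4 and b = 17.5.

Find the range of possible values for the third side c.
Triangle inequality: |a − b| < c < a + b
|a − b| = |16.4 − 17.5| = 1.1
a + b = 16.4 + 17.5 = 33.9

1.1 < c < 33.9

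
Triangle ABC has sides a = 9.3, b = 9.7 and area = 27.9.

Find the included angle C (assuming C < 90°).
Area = ½·a·b·sin(C)  ⇒  sin(C) = 2·Area/(a·b) = 2·27.9/(9.3·9.7) = 55.8/90.21 ≈ 0.618557
C = arcsin(0.618557) ≈ 38.2108° (taking the acute solution since C < 90°)

C = 38.21°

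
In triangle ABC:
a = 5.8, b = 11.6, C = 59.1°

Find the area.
Two sides and the included angle (SAS): A = ½·a·b·sin(C) = ½·5.8·11.6·sin(59.1°)
sin(59.1°) ≈ 0.858065
A ≈ ½·67.28·0.858065 = 33.64·0.858065 ≈ 28.8653

Area = 28.87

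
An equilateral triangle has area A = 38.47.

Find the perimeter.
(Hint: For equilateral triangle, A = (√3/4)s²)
A = (√3/4)s²  ⇒  s² = 4A/√3 = 4·38.47/√3 = 153.88/1.73205 ≈ 88.8427
s ≈ √88.8427 ≈ 9.42564
Perimeter = 3s ≈ 3·9.42564 ≈ 28.2769

Perimeter = 28.28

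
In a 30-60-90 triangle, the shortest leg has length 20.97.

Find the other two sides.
In a 30-60-90 triangle the sides are in ratio 1 : √3 : 2 (short leg : long leg : hypotenuse).
Long leg = 20.97·√3 ≈ 20.97·1.73205 ≈ 36.3211
Hypotenuse = 2·20.97 = 41.94

Long leg = 20.97√3 = 36.32, Hypotenuse = 41.94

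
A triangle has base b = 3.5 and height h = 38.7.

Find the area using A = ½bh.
A = ½·b·h = ½·3.5·38.7 = ½·135.45 = 67.725

Area = 67.725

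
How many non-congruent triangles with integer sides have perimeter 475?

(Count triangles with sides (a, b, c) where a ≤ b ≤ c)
Let a ≤ b ≤ c with a + b + c = 475. The only binding inequality is a + b > c, i.e. 475 − c > c, so c < 475/2; and c ≥ 475/3 since c is the largest side.
So 159 ≤ c ≤ 237. For each c, b runs from ⌈(475 − c)/2⌉ up to c (then a = 475 − b − c satisfies 1 ≤ a ≤ b automatically), giving c − ⌈(475 − c)/2⌉ + 1 choices.
Summing over c: 2 + 3 + 5 + 6 + … + 117 + 119  (79 terms, c = 159, …, 237) = 4760
Check (closed form: nearest integer to p²/48 for even p, (p+3)²/48 for odd p): (475+3)²/48 = 478²/48 = 228484/48 ≈ 4760.08 → 4760

4760 triangles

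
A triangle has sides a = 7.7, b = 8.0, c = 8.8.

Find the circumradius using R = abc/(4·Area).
First find the area with Heron's formula.
s = (7.7 + 8.0 + 8.8)/2 = 12.25
Area = √(s(s−a)(s−b)(s−c)) = √(12.25·4.55·4.25·3.45) ≈ √817.251 ≈ 28.5876
abc = 7.7·8.0·8.8 = 542.08
R = abc/(4·Area) ≈ 542.08/(4·28.5876) = 542.08/114.35 ≈ 4.74052

R = 4.741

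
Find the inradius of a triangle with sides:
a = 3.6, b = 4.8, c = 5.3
r = Area/s where s is the semi-perimeter.
s = (3.6 + 4.8 + 5.3)/2 = 13.7/2 = 6.85
Area = √(s(s−a)(s−b)(s−c)) = √(6.85·3.25·2.05·1.55) ≈ √70.7391 ≈ 8.41065
r ≈ 8.41065/6.85 ≈ 1.22783

r = 1.228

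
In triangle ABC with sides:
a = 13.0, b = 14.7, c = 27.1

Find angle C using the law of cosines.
c² = a² + b² − 2ab·cos(C)  ⇒  cos(C) = (a² + b² − c²)/(2ab)
cos(C) = (13.0² + 14.7² − 27.1²)/(2·13.0·14.7) = (169 + 216.09 − 734.41)/382.2 = -349.32/382.2 ≈ -0.913972
C = arccos(-0.913972) ≈ 156.06°

C = 156.1°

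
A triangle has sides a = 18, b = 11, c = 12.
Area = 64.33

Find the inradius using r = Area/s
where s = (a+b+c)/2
s = (18 + 11 + 12)/2 = 41/2 = 20.5
r = Area/s = 64.33/20.5 ≈ 3.13805

r = 3.138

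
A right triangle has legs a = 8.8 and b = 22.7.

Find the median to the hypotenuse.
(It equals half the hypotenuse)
Hypotenuse c = √(a² + b²) = √(77.44 + 515.29) = √592.73 ≈ 24.346
Median to hypotenuse = c/2 ≈ 24.346/2 ≈ 12.173

Median = 12.17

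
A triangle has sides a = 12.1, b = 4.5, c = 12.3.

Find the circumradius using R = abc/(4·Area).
First find the area with Heron's formula.
s = (12.1 + 4.5 + 12.3)/2 = 14.45
Area = √(s(s−a)(s−b)(s−c)) = √(14.45·2.35·9.95·2.15) ≈ √726.436 ≈ 26.9525
abc = 12.1·4.5·12.3 = 669.735
R = abc/(4·Area) ≈ 669.735/(4·26.9525) = 669.735/107.81 ≈ 6.21218

R = 6.212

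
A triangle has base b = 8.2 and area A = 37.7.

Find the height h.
A = ½·b·h  ⇒  h = 2A/b = 2·37.7/8.2 = 75.4/8.2 ≈ 9.19512

h = 9.195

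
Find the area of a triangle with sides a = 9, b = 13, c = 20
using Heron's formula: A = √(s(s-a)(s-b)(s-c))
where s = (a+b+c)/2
s = (9 + 13 + 20)/2 = 42/2 = 21
s − a = 12, s − b = 8, s − c = 1
s(s−a)(s−b)(s−c) = 21·12·8·1 = 2016
Area = √2016 ≈ 44.8999

s = 21.0, Area = 44.9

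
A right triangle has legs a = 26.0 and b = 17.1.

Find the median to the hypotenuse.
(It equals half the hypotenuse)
Hypotenuse c = √(a² + b²) = √(676 + 292.41) = √968.41 ≈ 31.1193
Median to hypotenuse = c/2 ≈ 31.1193/2 ≈ 15.5596

Median = 15.56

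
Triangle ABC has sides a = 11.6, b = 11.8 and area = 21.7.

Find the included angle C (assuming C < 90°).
Area = ½·a·b·sin(C)  ⇒  sin(C) = 2·Area/(a·b) = 2·21.7/(11.6·11.8) = 43.4/136.88 ≈ 0.317066
C = arcsin(0.317066) ≈ 18.4856° (taking the acute solution since C < 90°)

C = 18.49°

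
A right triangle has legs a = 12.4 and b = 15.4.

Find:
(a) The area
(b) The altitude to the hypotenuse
(a) The legs are perpendicular, so Area = ½·a·b = ½·12.4·15.4 = ½·190.96 = 95.48
(b) Hypotenuse c = √(a² + b²) = √(153.76 + 237.16) = √390.92 ≈ 19.7717
    Area = ½·c·h_c  ⇒  h_c = 2·Area/c = 190.96/19.7717 ≈ 9.65825

Area = 95.48, h_c = 9.658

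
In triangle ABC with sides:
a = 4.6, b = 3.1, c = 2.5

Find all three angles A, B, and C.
Law of cosines for each angle (a² = 21.16, b² = 9.61, c² = 6.25):
cos(A) = (b² + c² − a²)/(2bc) = (9.61 + 6.25 − 21.16)/(2·3.1·2.5) = -5.3/15.5 ≈ -0.341935  ⇒  A ≈ 109.995°
cos(B) = (a² + c² − b²)/(2ac) = (21.16 + 6.25 − 9.61)/(2·4.6·2.5) = 17.8/23 ≈ 0.773913  ⇒  B ≈ 39.2934°
cos(C) = (a² + b² − c²)/(2ab) = (21.16 + 9.61 − 6.25)/(2·4.6·3.1) = 24.52/28.52 ≈ 0.859748  ⇒  C ≈ 30.7118°
Check: A + B + C ≈ 180°

A = 110°, B = 39.29°, C = 30.71°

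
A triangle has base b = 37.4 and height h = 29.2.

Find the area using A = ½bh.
A = ½·b·h = ½·37.4·29.2 = ½·1092.08 = 546.04

Area = 546.04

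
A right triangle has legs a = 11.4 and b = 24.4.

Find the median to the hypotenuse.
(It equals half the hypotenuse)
Hypotenuse c = √(a² + b²) = √(129.96 + 595.36) = √725.32 ≈ 26.9318
Median to hypotenuse = c/2 ≈ 26.9318/2 ≈ 13.4659

Median = 13.47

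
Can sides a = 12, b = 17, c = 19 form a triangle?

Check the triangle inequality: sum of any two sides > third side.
a + b vs c: 12 + 17 = 29 > 19  ✓
a + c vs b: 12 + 19 = 31 > 17  ✓
b + c vs a: 17 + 19 = 36 > 12  ✓

Yes, triangle inequality satisfied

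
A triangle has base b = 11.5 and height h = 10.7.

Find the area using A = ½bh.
A = ½·b·h = ½·11.5·10.7 = ½·123.05 = 61.525

Area = 61.525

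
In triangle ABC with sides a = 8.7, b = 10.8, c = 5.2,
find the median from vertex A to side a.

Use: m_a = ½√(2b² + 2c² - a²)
m_a = ½√(2·10.8² + 2·5.2² − 8.7²) = ½√(2·116.64 + 2·27.04 − 75.69) = ½√(233.28 + 54.08 − 75.69) = ½√211.67
√211.67 ≈ 14.5489, so m_a ≈ 7.27444

m_a = 7.274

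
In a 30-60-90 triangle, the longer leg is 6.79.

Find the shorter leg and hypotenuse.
In a 30-60-90 triangle the sides are in ratio 1 : √3 : 2, so short leg = long leg/√3 and hypotenuse = 2·(short leg).
Short leg = 6.79/√3 ≈ 6.79/1.73205 ≈ 3.92021
Hypotenuse = 2·3.92021 ≈ 7.84042

Short leg = 3.92, Hypotenuse = 7.84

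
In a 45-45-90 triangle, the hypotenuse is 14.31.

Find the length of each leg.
In a 45-45-90 triangle hypotenuse = leg·√2, so leg = hypotenuse/√2.
Leg = 14.31/√2 ≈ 14.31/1.41421 ≈ 10.1187

Each leg = 10.12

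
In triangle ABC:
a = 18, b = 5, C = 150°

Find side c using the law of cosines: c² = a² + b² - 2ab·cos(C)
c² = 18² + 5² − 2·18·5·cos(150°)
cos(150°) ≈ -0.866025
c² ≈ 324 + 25 − 180·(-0.866025) ≈ 349 + 155.885 ≈ 504.885
c ≈ √504.885 ≈ 22.4696

c = 22.47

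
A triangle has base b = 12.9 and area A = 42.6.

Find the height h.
A = ½·b·h  ⇒  h = 2A/b = 2·42.6/12.9 = 85.2/12.9 ≈ 6.60465

h = 6.605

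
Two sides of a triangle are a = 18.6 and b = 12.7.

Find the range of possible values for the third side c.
Triangle inequality: |a − b| < c < a + b
|a − b| = |18.6 − 12.7| = 5.9
a + b = 18.6 + 12.7 = 31.3

5.9 < c < 31.3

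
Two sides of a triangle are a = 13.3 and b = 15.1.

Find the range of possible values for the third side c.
Triangle inequality: |a − b| < c < a + b
|a − b| = |13.3 − 15.1| = 1.8
a + b = 13.3 + 15.1 = 28.4

1.8 < c < 28.4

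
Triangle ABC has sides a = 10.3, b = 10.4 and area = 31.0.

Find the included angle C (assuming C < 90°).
Area = ½·a·b·sin(C)  ⇒  sin(C) = 2·Area/(a·b) = 2·31.0/(10.3·10.4) = 62/107.12 ≈ 0.57879
C = arcsin(0.57879) ≈ 35.3655° (taking the acute solution since C < 90°)

C = 35.37°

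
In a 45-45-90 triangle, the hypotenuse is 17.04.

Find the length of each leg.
In a 45-45-90 triangle hypotenuse = leg·√2, so leg = hypotenuse/√2.
Leg = 17.04/√2 ≈ 17.04/1.41421 ≈ 12.0491

Each leg = 12.05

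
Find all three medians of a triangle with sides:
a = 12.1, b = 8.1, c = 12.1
Median formula: m_a = ½√(2b² + 2c² − a²) (and cyclically). a² = 146.41, b² = 65.61, c² = 146.41.
m_a = ½√(2·65.61 + 2·146.41 − 146.41) = ½√277.63 ≈ ½·16.6622 ≈ 8.33112
m_b = ½√(2·146.41 + 2·146.41 − 65.61) = ½√520.03 ≈ ½·22.8042 ≈ 11.4021
m_c = ½√(2·146.41 + 2·65.61 − 146.41) = ½√277.63 ≈ ½·16.6622 ≈ 8.33112

m_a = 8.331, m_b = 11.4, m_c = 8.331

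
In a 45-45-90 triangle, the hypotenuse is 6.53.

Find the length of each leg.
In a 45-45-90 triangle hypotenuse = leg·√2, so leg = hypotenuse/√2.
Leg = 6.53/√2 ≈ 6.53/1.41421 ≈ 4.61741

Each leg = 4.617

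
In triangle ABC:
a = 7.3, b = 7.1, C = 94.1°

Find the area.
Two sides and the included angle (SAS): A = ½·a·b·sin(C) = ½·7.3·7.1·sin(94.1°)
sin(94.1°) ≈ 0.997441
A ≈ ½·51.83·0.997441 = 25.915·0.997441 ≈ 25.8487

Area = 25.85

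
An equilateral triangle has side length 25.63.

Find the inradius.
r = Area/s with s the semi-perimeter.
Area = (√3/4)·25.63² = (√3/4)·656.8969 ≈ 0.433013·656.8969 ≈ 284.445
s = 3·25.63/2 = 38.445
r ≈ 284.445/38.445 ≈ 7.39874
(Equivalently r = side/(2√3) = 25.63/3.4641 ≈ 7.39874.)

r = 7.399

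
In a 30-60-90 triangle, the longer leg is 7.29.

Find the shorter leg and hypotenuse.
In a 30-60-90 triangle the sides are in ratio 1 : √3 : 2, so short leg = long leg/√3 and hypotenuse = 2·(short leg).
Short leg = 7.29/√3 ≈ 7.29/1.73205 ≈ 4.20888
Hypotenuse = 2·4.20888 ≈ 8.41777

Short leg = 4.209, Hypotenuse = 8.418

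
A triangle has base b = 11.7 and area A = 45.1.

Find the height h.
A = ½·b·h  ⇒  h = 2A/b = 2·45.1/11.7 = 90.2/11.7 ≈ 7.7094

h = 7.709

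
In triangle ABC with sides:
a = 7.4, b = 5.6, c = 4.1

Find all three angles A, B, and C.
Law of cosines for each angle (a² = 54.76, b² = 31.36, c² = 16.81):
cos(A) = (b² + c² − a²)/(2bc) = (31.36 + 16.81 − 54.76)/(2·5.6·4.1) = -6.59/45.92 ≈ -0.14351  ⇒  A ≈ 98.251°
cos(B) = (a² + c² − b²)/(2ac) = (54.76 + 16.81 − 31.36)/(2·7.4·4.1) = 40.21/60.68 ≈ 0.662657  ⇒  B ≈ 48.4972°
cos(C) = (a² + b² − c²)/(2ab) = (54.76 + 31.36 − 16.81)/(2·7.4·5.6) = 69.31/82.88 ≈ 0.836269  ⇒  C ≈ 33.2518°
Check: A + B + C ≈ 180°

A = 98.25°, B = 48.5°, C = 33.25°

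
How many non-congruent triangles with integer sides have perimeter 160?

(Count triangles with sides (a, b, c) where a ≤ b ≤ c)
Let a ≤ b ≤ c with a + b + c = 160. The only binding inequality is a + b > c, i.e. 160 − c > c, so c < 160/2; and c ≥ 160/3 since c is the largest side.
So 54 ≤ c ≤ 79. For each c, b runs from ⌈(160 − c)/2⌉ up to c (then a = 160 − b − c satisfies 1 ≤ a ≤ b automatically), giving c − ⌈(160 − c)/2⌉ + 1 choices.
Summing over c: 2 + 3 + 5 + 6 + … + 38 + 39  (26 terms, c = 54, …, 79) = 533
Check (closed form: nearest integer to p²/48 for even p, (p+3)²/48 for odd p): 160²/48 = 25600/48 ≈ 533.33 → 533

533 triangles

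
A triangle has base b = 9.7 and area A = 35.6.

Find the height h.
A = ½·b·h  ⇒  h = 2A/b = 2·35.6/9.7 = 71.2/9.7 ≈ 7.34021

h = 7.34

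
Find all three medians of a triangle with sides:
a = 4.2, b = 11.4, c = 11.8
Median formula: m_a = ½√(2b² + 2c² − a²) (and cyclically). a² = 17.64, b² = 129.96, c² = 139.24.
m_a = ½√(2·129.96 + 2·139.24 − 17.64) = ½√520.76 ≈ ½·22.8202 ≈ 11.4101
m_b = ½√(2·17.64 + 2·139.24 − 129.96) = ½√183.8 ≈ ½·13.5573 ≈ 6.77864
m_c = ½√(2·17.64 + 2·129.96 − 139.24) = ½√155.96 ≈ ½·12.4884 ≈ 6.2442

m_a = 11.41, m_b = 6.779, m_c = 6.244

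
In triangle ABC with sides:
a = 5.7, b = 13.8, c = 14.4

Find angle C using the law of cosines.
c² = a² + b² − 2ab·cos(C)  ⇒  cos(C) = (a² + b² − c²)/(2ab)
cos(C) = (5.7² + 13.8² − 14.4²)/(2·5.7·13.8) = (32.49 + 190.44 − 207.36)/157.32 = 15.57/157.32 ≈ 0.0989703
C = arccos(0.0989703) ≈ 84.3201°

C = 84.32°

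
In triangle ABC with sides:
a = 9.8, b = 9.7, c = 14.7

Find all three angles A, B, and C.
Law of cosines for each angle (a² = 96.04, b² = 94.09, c² = 216.09):
cos(A) = (b² + c² − a²)/(2bc) = (94.09 + 216.09 − 96.04)/(2·9.7·14.7) = 214.14/285.18 ≈ 0.750894  ⇒  A ≈ 41.3321°
cos(B) = (a² + c² − b²)/(2ac) = (96.04 + 216.09 − 94.09)/(2·9.8·14.7) = 218.04/288.12 ≈ 0.756768  ⇒  B ≈ 40.8199°
cos(C) = (a² + b² − c²)/(2ab) = (96.04 + 94.09 − 216.09)/(2·9.8·9.7) = -25.96/190.12 ≈ -0.136545  ⇒  C ≈ 97.848°
Check: A + B + C ≈ 180°

A = 41.33°, B = 40.82°, C = 97.85°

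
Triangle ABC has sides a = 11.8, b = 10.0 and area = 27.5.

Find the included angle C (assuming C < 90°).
Area = ½·a·b·sin(C)  ⇒  sin(C) = 2·Area/(a·b) = 2·27.5/(11.8·10.0) = 55/118 ≈ 0.466102
C = arcsin(0.466102) ≈ 27.7815° (taking the acute solution since C < 90°)

C = 27.78°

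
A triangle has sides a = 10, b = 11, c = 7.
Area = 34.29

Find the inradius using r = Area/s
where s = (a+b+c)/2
s = (10 + 11 + 7)/2 = 28/2 = 14
r = Area/s = 34.29/14 ≈ 2.44929

r = 2.449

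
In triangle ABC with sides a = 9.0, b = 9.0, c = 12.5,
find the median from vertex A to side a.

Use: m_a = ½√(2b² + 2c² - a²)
m_a = ½√(2·9.0² + 2·12.5² − 9.0²) = ½√(2·81 + 2·156.25 − 81) = ½√(162 + 312.5 − 81) = ½√393.5
√393.5 ≈ 19.8368, so m_a ≈ 9.91842

m_a = 9.918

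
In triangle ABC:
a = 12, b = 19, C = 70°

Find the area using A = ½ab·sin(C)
A = ½·a·b·sin(C) = ½·12·19·sin(70°)
sin(70°) ≈ 0.939693
A ≈ ½·228·0.939693 = 114·0.939693 ≈ 107.125

Area = 107.1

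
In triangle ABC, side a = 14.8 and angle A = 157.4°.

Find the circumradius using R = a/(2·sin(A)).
R = a/(2·sin(A)) = 14.8/(2·sin(157.4°))
sin(157.4°) ≈ 0.384295
R ≈ 14.8/(2·0.384295) = 14.8/0.768591 ≈ 19.256

R = 19.26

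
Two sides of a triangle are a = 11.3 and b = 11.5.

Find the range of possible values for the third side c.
Triangle inequality: |a − b| < c < a + b
|a − b| = |11.3 − 11.5| = 0.2
a + b = 11.3 + 11.5 = 22.8

0.2 < c < 22.8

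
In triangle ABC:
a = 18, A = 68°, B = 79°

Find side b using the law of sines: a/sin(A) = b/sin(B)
a/sin(A) = b/sin(B)  ⇒  b = a·sin(B)/sin(A) = 18·sin(79°)/sin(68°)
sin(79°) ≈ 0.981627, sin(68°) ≈ 0.927184
b ≈ 18·0.981627/0.927184 ≈ 17.6693/0.927184 ≈ 19.0569

b = 19.06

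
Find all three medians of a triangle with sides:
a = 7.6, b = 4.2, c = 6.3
Median formula: m_a = ½√(2b² + 2c² − a²) (and cyclically). a² = 57.76, b² = 17.64, c² = 39.69.
m_a = ½√(2·17.64 + 2·39.69 − 57.76) = ½√56.9 ≈ ½·7.54321 ≈ 3.7716
m_b = ½√(2·57.76 + 2·39.69 − 17.64) = ½√177.26 ≈ ½·13.3139 ≈ 6.65695
m_c = ½√(2·57.76 + 2·17.64 − 39.69) = ½√111.11 ≈ ½·10.5409 ≈ 5.27044

m_a = 3.772, m_b = 6.657, m_c = 5.27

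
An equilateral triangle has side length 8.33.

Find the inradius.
r = Area/s with s the semi-perimeter.
Area = (√3/4)·8.33² = (√3/4)·69.3889 ≈ 0.433013·69.3889 ≈ 30.0463
s = 3·8.33/2 = 12.495
r ≈ 30.0463/12.495 ≈ 2.40466
(Equivalently r = side/(2√3) = 8.33/3.4641 ≈ 2.40466.)

r = 2.405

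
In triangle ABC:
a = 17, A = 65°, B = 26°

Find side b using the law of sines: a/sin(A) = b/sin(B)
a/sin(A) = b/sin(B)  ⇒  b = a·sin(B)/sin(A) = 17·sin(26°)/sin(65°)
sin(26°) ≈ 0.438371, sin(65°) ≈ 0.906308
b ≈ 17·0.438371/0.906308 ≈ 7.45231/0.906308 ≈ 8.22271

b = 8.223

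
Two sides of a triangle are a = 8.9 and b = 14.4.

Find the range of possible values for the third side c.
Triangle inequality: |a − b| < c < a + b
|a − b| = |8.9 − 14.4| = 5.5
a + b = 8.9 + 14.4 = 23.3

5.5 < c < 23.3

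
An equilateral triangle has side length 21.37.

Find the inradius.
r = Area/s with s the semi-perimeter.
Area = (√3/4)·21.37² = (√3/4)·456.6769 ≈ 0.433013·456.6769 ≈ 197.747
s = 3·21.37/2 = 32.055
r ≈ 197.747/32.055 ≈ 6.16899
(Equivalently r = side/(2√3) = 21.37/3.4641 ≈ 6.16899.)

r = 6.169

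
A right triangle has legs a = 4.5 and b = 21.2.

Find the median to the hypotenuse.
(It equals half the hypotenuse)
Hypotenuse c = √(a² + b²) = √(20.25 + 449.44) = √469.69 ≈ 21.6723
Median to hypotenuse = c/2 ≈ 21.6723/2 ≈ 10.8362

Median = 10.84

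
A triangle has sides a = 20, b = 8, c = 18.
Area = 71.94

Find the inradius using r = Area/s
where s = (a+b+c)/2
s = (20 + 8 + 18)/2 = 46/2 = 23
r = Area/s = 71.94/23 ≈ 3.12783

r = 3.128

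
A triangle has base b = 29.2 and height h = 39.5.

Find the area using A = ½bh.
A = ½·b·h = ½·29.2·39.5 = ½·1153.4 = 576.7

Area = 576.7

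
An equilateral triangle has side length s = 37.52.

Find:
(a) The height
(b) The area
(a) The height splits the triangle into two 30-60-90 halves: h = s·√3/2 = 37.52·1.73205/2 ≈ 64.9865/2 ≈ 32.4933
(b) Area = (√3/4)·s² = (√3/4)·37.52² = (√3/4)·1407.7504 ≈ 0.433013·1407.7504 ≈ 609.574

Height = 32.49, Area = 609.6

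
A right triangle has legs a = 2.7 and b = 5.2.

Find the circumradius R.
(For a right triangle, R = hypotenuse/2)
Hypotenuse c = √(a² + b²) = √(7.29 + 27.04) = √34.33 ≈ 5.85918
R = c/2 ≈ 5.85918/2 ≈ 2.92959

R = 2.93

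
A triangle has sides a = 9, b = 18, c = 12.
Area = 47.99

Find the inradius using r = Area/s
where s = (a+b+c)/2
s = (9 + 18 + 12)/2 = 39/2 = 19.5
r = Area/s = 47.99/19.5 ≈ 2.46103

r = 2.461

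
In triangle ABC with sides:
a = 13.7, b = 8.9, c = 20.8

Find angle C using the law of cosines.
c² = a² + b² − 2ab·cos(C)  ⇒  cos(C) = (a² + b² − c²)/(2ab)
cos(C) = (13.7² + 8.9² − 20.8²)/(2·13.7·8.9) = (187.69 + 79.21 − 432.64)/243.86 = -165.74/243.86 ≈ -0.679652
C = arccos(-0.679652) ≈ 132.816°

C = 132.8°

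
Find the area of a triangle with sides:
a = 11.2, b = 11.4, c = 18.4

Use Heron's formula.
s = (11.2 + 11.4 + 18.4)/2 = 41/2 = 20.5
s − a = 9.3, s − b = 9.1, s − c = 2.1
s(s−a)(s−b)(s−c) = 20.5·9.3·9.1·2.1 ≈ 3643.32
Area = √3643.32 ≈ 60.3599

Area = 60.36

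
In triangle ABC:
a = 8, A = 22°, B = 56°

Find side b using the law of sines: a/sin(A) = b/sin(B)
a/sin(A) = b/sin(B)  ⇒  b = a·sin(B)/sin(A) = 8·sin(56°)/sin(22°)
sin(56°) ≈ 0.829038, sin(22°) ≈ 0.374607
b ≈ 8·0.829038/0.374607 ≈ 6.6323/0.374607 ≈ 17.7047

b = 17.7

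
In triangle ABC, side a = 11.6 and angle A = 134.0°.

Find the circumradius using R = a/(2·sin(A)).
R = a/(2·sin(A)) = 11.6/(2·sin(134.0°))
sin(134.0°) ≈ 0.71934
R ≈ 11.6/(2·0.71934) = 11.6/1.43868 ≈ 8.06295

R = 8.063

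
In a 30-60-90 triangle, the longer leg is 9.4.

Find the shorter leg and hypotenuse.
In a 30-60-90 triangle the sides are in ratio 1 : √3 : 2, so short leg = long leg/√3 and hypotenuse = 2·(short leg).
Short leg = 9.4/√3 ≈ 9.4/1.73205 ≈ 5.42709
Hypotenuse = 2·5.42709 ≈ 10.8542

Short leg = 5.427, Hypotenuse = 10.85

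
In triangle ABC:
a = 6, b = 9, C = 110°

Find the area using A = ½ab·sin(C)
A = ½·a·b·sin(C) = ½·6·9·sin(110°)
sin(110°) ≈ 0.939693
A ≈ ½·54·0.939693 = 27·0.939693 ≈ 25.3717

Area = 25.37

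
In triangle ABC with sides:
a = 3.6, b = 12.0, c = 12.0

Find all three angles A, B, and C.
Law of cosines for each angle (a² = 12.96, b² = 144, c² = 144):
cos(A) = (b² + c² − a²)/(2bc) = (144 + 144 − 12.96)/(2·12.0·12.0) = 275.04/288 ≈ 0.955  ⇒  A ≈ 17.2539°
cos(B) = (a² + c² − b²)/(2ac) = (12.96 + 144 − 144)/(2·3.6·12.0) = 12.96/86.4 ≈ 0.15  ⇒  B ≈ 81.3731°
cos(C) = (a² + b² − c²)/(2ab) = (12.96 + 144 − 144)/(2·3.6·12.0) = 12.96/86.4 ≈ 0.15  ⇒  C ≈ 81.3731°
Check: A + B + C ≈ 180°

A = 17.25°, B = 81.37°, C = 81.37°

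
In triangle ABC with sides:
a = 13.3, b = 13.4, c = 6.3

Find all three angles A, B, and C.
Law of cosines for each angle (a² = 176.89, b² = 179.56, c² = 39.69):
cos(A) = (b² + c² − a²)/(2bc) = (179.56 + 39.69 − 176.89)/(2·13.4·6.3) = 42.36/168.84 ≈ 0.250888  ⇒  A ≈ 75.4699°
cos(B) = (a² + c² − b²)/(2ac) = (176.89 + 39.69 − 179.56)/(2·13.3·6.3) = 37.02/167.58 ≈ 0.220909  ⇒  B ≈ 77.2375°
cos(C) = (a² + b² − c²)/(2ab) = (176.89 + 179.56 − 39.69)/(2·13.3·13.4) = 316.76/356.44 ≈ 0.888677  ⇒  C ≈ 27.2925°
Check: A + B + C ≈ 180°

A = 75.47°, B = 77.24°, C = 27.29°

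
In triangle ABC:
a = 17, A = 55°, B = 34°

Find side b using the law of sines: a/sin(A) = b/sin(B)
a/sin(A) = b/sin(B)  ⇒  b = a·sin(B)/sin(A) = 17·sin(34°)/sin(55°)
sin(34°) ≈ 0.559193, sin(55°) ≈ 0.819152
b ≈ 17·0.559193/0.819152 ≈ 9.50628/0.819152 ≈ 11.605

b = 11.61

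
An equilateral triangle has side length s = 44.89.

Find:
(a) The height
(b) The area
(a) The height splits the triangle into two 30-60-90 halves: h = s·√3/2 = 44.89·1.73205/2 ≈ 77.7518/2 ≈ 38.8759
(b) Area = (√3/4)·s² = (√3/4)·44.89² = (√3/4)·2015.1121 ≈ 0.433013·2015.1121 ≈ 872.569

Height = 38.88, Area = 872.6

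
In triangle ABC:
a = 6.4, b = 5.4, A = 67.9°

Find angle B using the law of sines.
a/sin(A) = b/sin(B)  ⇒  sin(B) = b·sin(A)/a = 5.4·sin(67.9°)/6.4
sin(67.9°) ≈ 0.926529
sin(B) ≈ 5.4·0.926529/6.4 ≈ 5.00325/6.4 ≈ 0.781759
B = arcsin(0.781759) ≈ 51.4219°
(Since b ≤ a we need B ≤ A, so the obtuse alternative 180° − 51.4219° ≈ 128.578° is rejected.)

B = 51.42°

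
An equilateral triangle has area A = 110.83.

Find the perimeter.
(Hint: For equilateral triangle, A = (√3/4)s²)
A = (√3/4)s²  ⇒  s² = 4A/√3 = 4·110.83/√3 = 443.32/1.73205 ≈ 255.951
s ≈ √255.951 ≈ 15.9985
Perimeter = 3s ≈ 3·15.9985 ≈ 47.9954

Perimeter = 48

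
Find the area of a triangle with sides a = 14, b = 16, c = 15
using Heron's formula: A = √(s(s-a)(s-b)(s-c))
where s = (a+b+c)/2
s = (14 + 16 + 15)/2 = 45/2 = 22.5
s − a = 8.5, s − b = 6.5, s − c = 7.5
s(s−a)(s−b)(s−c) = 22.5·8.5·6.5·7.5 = 9323.4375
Area = √9323.4375 ≈ 96.5579

s = 22.5, Area = 96.56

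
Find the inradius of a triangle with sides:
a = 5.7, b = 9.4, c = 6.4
r = Area/s where s is the semi-perimeter.
s = (5.7 + 9.4 + 6.4)/2 = 21.5/2 = 10.75
Area = √(s(s−a)(s−b)(s−c)) = √(10.75·5.05·1.35·4.35) ≈ √318.803 ≈ 17.8551
r ≈ 17.8551/10.75 ≈ 1.66094

r = 1.661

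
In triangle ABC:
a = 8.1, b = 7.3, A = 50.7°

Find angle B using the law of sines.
a/sin(A) = b/sin(B)  ⇒  sin(B) = b·sin(A)/a = 7.3·sin(50.7°)/8.1
sin(50.7°) ≈ 0.77384
sin(B) ≈ 7.3·0.77384/8.1 ≈ 5.64903/8.1 ≈ 0.697412
B = arcsin(0.697412) ≈ 44.2197°
(Since b ≤ a we need B ≤ A, so the obtuse alternative 180° − 44.2197° ≈ 135.78° is rejected.)

B = 44.22°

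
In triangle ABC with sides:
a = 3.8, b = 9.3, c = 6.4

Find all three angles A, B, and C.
Law of cosines for each angle (a² = 14.44, b² = 86.49, c² = 40.96):
cos(A) = (b² + c² − a²)/(2bc) = (86.49 + 40.96 − 14.44)/(2·9.3·6.4) = 113.01/119.04 ≈ 0.949345  ⇒  A ≈ 18.3147°
cos(B) = (a² + c² − b²)/(2ac) = (14.44 + 40.96 − 86.49)/(2·3.8·6.4) = -31.09/48.64 ≈ -0.639186  ⇒  B ≈ 129.731°
cos(C) = (a² + b² − c²)/(2ab) = (14.44 + 86.49 − 40.96)/(2·3.8·9.3) = 59.97/70.68 ≈ 0.848472  ⇒  C ≈ 31.9541°
Check: A + B + C ≈ 180°

A = 18.31°, B = 129.7°, C = 31.95°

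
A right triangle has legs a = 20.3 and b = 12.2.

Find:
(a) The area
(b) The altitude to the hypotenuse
(a) The legs are perpendicular, so Area = ½·a·b = ½·20.3·12.2 = ½·247.66 = 123.83
(b) Hypotenuse c = √(a² + b²) = √(412.09 + 148.84) = √560.93 ≈ 23.684
    Area = ½·c·h_c  ⇒  h_c = 2·Area/c = 247.66/23.684 ≈ 10.4569

Area = 123.83, h_c = 10.46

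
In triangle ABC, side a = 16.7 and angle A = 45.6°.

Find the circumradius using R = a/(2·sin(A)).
R = a/(2·sin(A)) = 16.7/(2·sin(45.6°))
sin(45.6°) ≈ 0.714473
R ≈ 16.7/(2·0.714473) = 16.7/1.42895 ≈ 11.6869

R = 11.69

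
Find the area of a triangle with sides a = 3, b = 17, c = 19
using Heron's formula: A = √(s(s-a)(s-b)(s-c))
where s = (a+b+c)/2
s = (3 + 17 + 19)/2 = 39/2 = 19.5
s − a = 16.5, s − b = 2.5, s − c = 0.5
s(s−a)(s−b)(s−c) = 19.5·16.5·2.5·0.5 = 402.1875
Area = √402.1875 ≈ 20.0546

s = 19.5, Area = 20.05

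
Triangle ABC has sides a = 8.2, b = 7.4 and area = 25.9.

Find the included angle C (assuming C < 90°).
Area = ½·a·b·sin(C)  ⇒  sin(C) = 2·Area/(a·b) = 2·25.9/(8.2·7.4) = 51.8/60.68 ≈ 0.853659
C = arcsin(0.853659) ≈ 58.6119° (taking the acute solution since C < 90°)

C = 58.61°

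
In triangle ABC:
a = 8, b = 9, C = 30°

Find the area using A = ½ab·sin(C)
A = ½·a·b·sin(C) = ½·8·9·sin(30°)
sin(30°) ≈ 0.5
A ≈ ½·72·0.5 = 36·0.5 ≈ 18

Area = 18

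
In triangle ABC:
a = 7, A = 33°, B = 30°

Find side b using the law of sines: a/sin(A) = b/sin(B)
a/sin(A) = b/sin(B)  ⇒  b = a·sin(B)/sin(A) = 7·sin(30°)/sin(33°)
sin(30°) ≈ 0.5, sin(33°) ≈ 0.544639
b ≈ 7·0.5/0.544639 ≈ 3.5/0.544639 ≈ 6.42627

b = 6.426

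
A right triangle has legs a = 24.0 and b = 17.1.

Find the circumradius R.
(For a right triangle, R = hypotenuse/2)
Hypotenuse c = √(a² + b²) = √(576 + 292.41) = √868.41 ≈ 29.4688
R = c/2 ≈ 29.4688/2 ≈ 14.7344

R = 14.73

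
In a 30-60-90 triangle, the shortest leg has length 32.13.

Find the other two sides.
In a 30-60-90 triangle the sides are in ratio 1 : √3 : 2 (short leg : long leg : hypotenuse).
Long leg = 32.13·√3 ≈ 32.13·1.73205 ≈ 55.6508
Hypotenuse = 2·32.13 = 64.26

Long leg = 32.13√3 = 55.65, Hypotenuse = 64.26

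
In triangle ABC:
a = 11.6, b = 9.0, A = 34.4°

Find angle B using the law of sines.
a/sin(A) = b/sin(B)  ⇒  sin(B) = b·sin(A)/a = 9.0·sin(34.4°)/11.6
sin(34.4°) ≈ 0.564967
sin(B) ≈ 9.0·0.564967/11.6 ≈ 5.0847/11.6 ≈ 0.438336
B = arcsin(0.438336) ≈ 25.9978°
(Since b ≤ a we need B ≤ A, so the obtuse alternative 180° − 25.9978° ≈ 154.002° is rejected.)

B = 26°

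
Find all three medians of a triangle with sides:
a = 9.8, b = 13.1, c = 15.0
Median formula: m_a = ½√(2b² + 2c² − a²) (and cyclically). a² = 96.04, b² = 171.61, c² = 225.
m_a = ½√(2·171.61 + 2·225 − 96.04) = ½√697.18 ≈ ½·26.4042 ≈ 13.2021
m_b = ½√(2·96.04 + 2·225 − 171.61) = ½√470.47 ≈ ½·21.6903 ≈ 10.8452
m_c = ½√(2·96.04 + 2·171.61 − 225) = ½√310.3 ≈ ½·17.6153 ≈ 8.80767

m_a = 13.2, m_b = 10.85, m_c = 8.808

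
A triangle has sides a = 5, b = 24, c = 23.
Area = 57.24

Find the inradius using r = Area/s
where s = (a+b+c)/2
s = (5 + 24 + 23)/2 = 52/2 = 26
r = Area/s = 57.24/26 ≈ 2.20154

r = 2.202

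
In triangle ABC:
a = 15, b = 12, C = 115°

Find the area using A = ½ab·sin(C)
A = ½·a·b·sin(C) = ½·15·12·sin(115°)
sin(115°) ≈ 0.906308
A ≈ ½·180·0.906308 = 90·0.906308 ≈ 81.5677

Area = 81.57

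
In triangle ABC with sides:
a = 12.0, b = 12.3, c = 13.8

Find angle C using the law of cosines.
c² = a² + b² − 2ab·cos(C)  ⇒  cos(C) = (a² + b² − c²)/(2ab)
cos(C) = (12.0² + 12.3² − 13.8²)/(2·12.0·12.3) = (144 + 151.29 − 190.44)/295.2 = 104.85/295.2 ≈ 0.355183
C = arccos(0.355183) ≈ 69.1953°

C = 69.2°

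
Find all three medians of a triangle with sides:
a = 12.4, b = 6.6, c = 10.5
Median formula: m_a = ½√(2b² + 2c² − a²) (and cyclically). a² = 153.76, b² = 43.56, c² = 110.25.
m_a = ½√(2·43.56 + 2·110.25 − 153.76) = ½√153.86 ≈ ½·12.404 ≈ 6.20202
m_b = ½√(2·153.76 + 2·110.25 − 43.56) = ½√484.46 ≈ ½·22.0105 ≈ 11.0052
m_c = ½√(2·153.76 + 2·43.56 − 110.25) = ½√284.39 ≈ ½·16.8639 ≈ 8.43193

m_a = 6.202, m_b = 11.01, m_c = 8.432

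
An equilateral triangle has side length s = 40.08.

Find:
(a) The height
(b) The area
(a) The height splits the triangle into two 30-60-90 halves: h = s·√3/2 = 40.08·1.73205/2 ≈ 69.4206/2 ≈ 34.7103
(b) Area = (√3/4)·s² = (√3/4)·40.08² = (√3/4)·1606.4064 ≈ 0.433013·1606.4064 ≈ 695.594

Height = 34.71, Area = 695.6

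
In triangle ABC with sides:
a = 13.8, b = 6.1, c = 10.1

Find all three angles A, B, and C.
Law of cosines for each angle (a² = 190.44, b² = 37.21, c² = 102.01):
cos(A) = (b² + c² − a²)/(2bc) = (37.21 + 102.01 − 190.44)/(2·6.1·10.1) = -51.22/123.22 ≈ -0.415679  ⇒  A ≈ 114.562°
cos(B) = (a² + c² − b²)/(2ac) = (190.44 + 102.01 − 37.21)/(2·13.8·10.1) = 255.24/278.76 ≈ 0.915626  ⇒  B ≈ 23.7052°
cos(C) = (a² + b² − c²)/(2ab) = (190.44 + 37.21 − 102.01)/(2·13.8·6.1) = 125.64/168.36 ≈ 0.746258  ⇒  C ≈ 41.7327°
Check: A + B + C ≈ 180°

A = 114.6°, B = 23.71°, C = 41.73°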